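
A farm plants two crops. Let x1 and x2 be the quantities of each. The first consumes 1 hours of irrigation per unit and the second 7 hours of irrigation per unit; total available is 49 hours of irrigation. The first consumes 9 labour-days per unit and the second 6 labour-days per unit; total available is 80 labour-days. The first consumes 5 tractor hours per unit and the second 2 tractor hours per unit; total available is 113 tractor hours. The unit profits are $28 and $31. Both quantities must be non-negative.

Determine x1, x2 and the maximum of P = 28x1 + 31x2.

The binding constraints are x1 + 7x2 = 49 and 9x1 + 6x2 = 80.
Solving simultaneously gives x1 = 14/3, x2 = 19/3.

x1 = 14/3, x2 = 19/3, maximum P = 327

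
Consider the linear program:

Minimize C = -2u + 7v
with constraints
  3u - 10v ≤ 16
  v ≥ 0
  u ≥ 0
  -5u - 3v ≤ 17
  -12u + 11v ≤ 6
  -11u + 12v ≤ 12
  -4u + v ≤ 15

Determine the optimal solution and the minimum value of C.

Corner points and C = -2u + 7v:
  (16/3, 0) → C = -32/3
  (0, 0) → C = 0
  (0, 6/11) → C = 42/11
  (60/23, 78/23) → C = 426/23
The feasible region is unbounded (it extends along (10, 3), (12, 11)), but C strictly increases along every unbounded feasible direction, so there is no improving ray and the minimum is attained at a vertex.

u = 16/3, v = 0, minimum C = -32/3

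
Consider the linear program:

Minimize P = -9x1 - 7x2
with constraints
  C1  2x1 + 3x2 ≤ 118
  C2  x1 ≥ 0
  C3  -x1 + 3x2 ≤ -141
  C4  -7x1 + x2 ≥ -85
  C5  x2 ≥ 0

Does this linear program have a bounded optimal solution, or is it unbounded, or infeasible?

infeasible

The boundaries 2x1 + 3x2 = 118 and x1 = 0 meet at (0, 118/3), but that point violates -x1 + 3x2 ≤ -141. Every candidate vertex is excluded by some other constraint, so the feasible region is empty.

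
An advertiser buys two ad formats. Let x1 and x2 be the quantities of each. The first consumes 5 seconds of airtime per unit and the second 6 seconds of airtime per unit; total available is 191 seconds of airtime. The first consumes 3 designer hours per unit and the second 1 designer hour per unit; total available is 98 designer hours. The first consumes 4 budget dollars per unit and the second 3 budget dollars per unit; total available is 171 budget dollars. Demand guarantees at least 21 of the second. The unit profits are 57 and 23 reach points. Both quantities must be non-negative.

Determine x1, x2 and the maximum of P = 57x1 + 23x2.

x1 = 13, x2 = 21, maximum P = 1224

Vertices and P = 57x1 + 23x2:
  (0, 191/6) → P = 4393/6
  (0, 21) → P = 483
  (13, 21) → P = 1224

The binding constraints are 5x1 + 6x2 = 191 and x2 = 21.
Solving simultaneously gives x1 = 13, x2 = 21.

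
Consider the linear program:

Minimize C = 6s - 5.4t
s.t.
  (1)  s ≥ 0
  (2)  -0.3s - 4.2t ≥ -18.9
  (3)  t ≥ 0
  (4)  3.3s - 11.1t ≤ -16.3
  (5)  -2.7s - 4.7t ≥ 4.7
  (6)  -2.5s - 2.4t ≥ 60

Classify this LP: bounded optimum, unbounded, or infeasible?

infeasible

The boundaries -0.3s - 4.2t = -18.9 and -2.5s - 2.4t = 60 meet at (-4956/163, 2175/326), but that point violates s ≥ 0. Every candidate vertex is excluded by some other constraint, so the feasible region is empty.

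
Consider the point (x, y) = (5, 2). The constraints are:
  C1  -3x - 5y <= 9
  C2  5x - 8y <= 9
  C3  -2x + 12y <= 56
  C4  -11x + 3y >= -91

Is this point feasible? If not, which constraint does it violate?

C1: -25 ≤ 9 ✓
C2: 9 ≤ 9 ✓
C3: 14 ≤ 56 ✓
C4: -49 ≥ -91 ✓

feasible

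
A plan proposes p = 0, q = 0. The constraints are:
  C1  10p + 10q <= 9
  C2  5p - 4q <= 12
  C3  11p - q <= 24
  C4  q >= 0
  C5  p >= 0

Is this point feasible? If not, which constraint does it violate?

feasible

C1: 0 ≤ 9 ✓
C2: 0 ≤ 12 ✓
C3: 0 ≤ 24 ✓
C4: 0 ≥ 0 ✓
C5: 0 ≥ 0 ✓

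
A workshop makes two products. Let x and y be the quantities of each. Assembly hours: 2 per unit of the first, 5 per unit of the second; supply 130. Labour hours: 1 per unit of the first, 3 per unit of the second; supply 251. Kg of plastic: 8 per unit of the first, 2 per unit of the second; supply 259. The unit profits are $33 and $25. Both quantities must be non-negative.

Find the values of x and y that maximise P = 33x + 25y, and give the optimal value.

x = 115/4, y = 29/2, maximum P = 5245/4

Vertices and P = 33x + 25y:
  (0, 0) → P = 0
  (0, 26) → P = 650
  (259/8, 0) → P = 8547/8
  (115/4, 29/2) → P = 5245/4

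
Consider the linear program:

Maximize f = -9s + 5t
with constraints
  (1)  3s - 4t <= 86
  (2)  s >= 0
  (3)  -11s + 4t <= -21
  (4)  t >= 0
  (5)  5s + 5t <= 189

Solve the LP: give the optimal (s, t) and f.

Feasible corners and f = -9s + 5t:
  (86/3, 0) → f = -258
  (1186/35, 137/35) → f = -1427/5
  (21/11, 0) → f = -189/11
  (287/25, 658/25) → f = 707/25

s = 287/25, t = 658/25, maximum f = 707/25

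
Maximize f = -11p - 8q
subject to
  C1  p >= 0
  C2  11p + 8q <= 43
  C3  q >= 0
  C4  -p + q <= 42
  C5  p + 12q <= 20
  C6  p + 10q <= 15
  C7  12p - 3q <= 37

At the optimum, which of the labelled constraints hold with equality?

C1 and C3

Extreme points and f = -11p - 8q:
  (0, 0) → f = 0
  (0, 3/2) → f = -12
  (155/51, 61/51) → f = -43
  (425/129, 109/129) → f = -43
  (37/12, 0) → f = -407/12

The maximum is at (0, 0). Substituting into each constraint, equality holds for C1 and C3; the remaining constraints have slack.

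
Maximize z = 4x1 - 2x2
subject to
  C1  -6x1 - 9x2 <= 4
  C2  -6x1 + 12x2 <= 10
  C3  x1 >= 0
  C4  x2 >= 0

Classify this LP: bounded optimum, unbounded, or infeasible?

unbounded

From the feasible point (0, 5/6), moving in the direction (12, 6) keeps every constraint satisfied while z increases without bound.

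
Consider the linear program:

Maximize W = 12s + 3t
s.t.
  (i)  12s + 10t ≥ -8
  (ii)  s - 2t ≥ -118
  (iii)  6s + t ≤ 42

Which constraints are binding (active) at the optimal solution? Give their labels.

Extreme points and W = 12s + 3t:
  (-598/17, 704/17) → W = -5064/17
  (107/12, -23/2) → W = 145/2
  (-34/13, 750/13) → W = 1842/13

The maximum is at (-34/13, 750/13). Substituting into each constraint, equality holds for (ii) and (iii); the remaining constraints have slack.

(ii) and (iii)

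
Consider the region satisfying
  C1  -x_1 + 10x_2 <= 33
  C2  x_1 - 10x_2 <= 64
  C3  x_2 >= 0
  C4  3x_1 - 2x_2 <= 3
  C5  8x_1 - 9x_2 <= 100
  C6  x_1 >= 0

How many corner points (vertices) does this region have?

The feasible vertices (each the meet of two boundaries and inside every other half-plane) are:
  (24/7, 51/14)
  (0, 33/10)
  (1, 0)
  (0, 0)

4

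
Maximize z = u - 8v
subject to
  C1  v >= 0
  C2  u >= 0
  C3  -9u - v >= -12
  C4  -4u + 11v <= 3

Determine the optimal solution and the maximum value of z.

Corner points and z = u - 8v:
  (0, 0) → z = 0
  (4/3, 0) → z = 4/3
  (0, 3/11) → z = -24/11
  (129/103, 75/103) → z = -471/103

The optimum lies where v = 0 and -9u - v = -12.
Solving simultaneously gives u = 4/3, v = 0.

u = 4/3, v = 0, maximum z = 4/3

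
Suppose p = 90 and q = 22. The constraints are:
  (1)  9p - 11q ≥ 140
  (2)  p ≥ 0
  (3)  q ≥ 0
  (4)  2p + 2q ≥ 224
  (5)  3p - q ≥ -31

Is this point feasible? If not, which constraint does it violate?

feasible

(1): 568 ≥ 140 ✓
(2): 90 ≥ 0 ✓
(3): 22 ≥ 0 ✓
(4): 224 ≥ 224 ✓
(5): 248 ≥ -31 ✓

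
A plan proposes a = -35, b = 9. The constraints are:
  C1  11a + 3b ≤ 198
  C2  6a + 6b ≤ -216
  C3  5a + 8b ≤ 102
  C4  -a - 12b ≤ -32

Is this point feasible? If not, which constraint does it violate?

not feasible — violates C2

Constraint C2: 6a + 6b = -156, which is not ≤ -216. All other constraints are satisfied.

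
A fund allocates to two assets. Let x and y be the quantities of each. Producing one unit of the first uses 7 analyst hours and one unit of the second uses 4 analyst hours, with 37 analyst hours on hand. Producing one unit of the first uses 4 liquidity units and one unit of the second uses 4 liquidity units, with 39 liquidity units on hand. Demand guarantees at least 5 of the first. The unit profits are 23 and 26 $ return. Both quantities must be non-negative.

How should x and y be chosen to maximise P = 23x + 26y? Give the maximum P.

Corner points and P = 23x + 26y:
  (37/7, 0) → P = 851/7
  (5, 0) → P = 115
  (5, 1/2) → P = 128

The optimum lies where 7x + 4y = 37 and x = 5.
Solving simultaneously gives x = 5, y = 1/2.

x = 5, y = 1/2, maximum P = 128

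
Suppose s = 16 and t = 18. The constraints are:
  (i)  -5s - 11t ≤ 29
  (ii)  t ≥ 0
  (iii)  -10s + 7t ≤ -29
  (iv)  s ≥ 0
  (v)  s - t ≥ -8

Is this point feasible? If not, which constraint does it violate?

(i): -278 ≤ 29 ✓
(ii): 18 ≥ 0 ✓
(iii): -34 ≤ -29 ✓
(iv): 16 ≥ 0 ✓
(v): -2 ≥ -8 ✓

feasible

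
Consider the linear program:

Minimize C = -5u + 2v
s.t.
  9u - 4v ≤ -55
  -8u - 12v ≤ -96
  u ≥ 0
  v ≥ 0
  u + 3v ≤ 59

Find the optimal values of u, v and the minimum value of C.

u = 71/31, v = 586/31, minimum C = 817/31

Corner points and C = -5u + 2v:
  (0, 55/4) → C = 55/2
  (71/31, 586/31) → C = 817/31
  (0, 59/3) → C = 118/3

The optimum lies where 9u - 4v = -55 and u + 3v = 59.
Solving simultaneously gives u = 71/31, v = 586/31.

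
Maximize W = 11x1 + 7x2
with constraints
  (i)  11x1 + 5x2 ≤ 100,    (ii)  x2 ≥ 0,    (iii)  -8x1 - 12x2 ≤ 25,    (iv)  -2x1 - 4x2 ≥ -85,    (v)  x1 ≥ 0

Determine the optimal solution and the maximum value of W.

x1 = 0, x2 = 20, maximum W = 140

Feasible corners and W = 11x1 + 7x2:
  (100/11, 0) → W = 100
  (0, 20) → W = 140
  (0, 0) → W = 0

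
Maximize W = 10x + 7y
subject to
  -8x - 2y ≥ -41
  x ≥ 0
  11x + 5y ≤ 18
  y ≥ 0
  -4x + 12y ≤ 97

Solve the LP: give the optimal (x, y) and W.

Corner points and W = 10x + 7y:
  (0, 18/5) → W = 126/5
  (0, 0) → W = 0
  (18/11, 0) → W = 180/11

At the optimal vertex, x = 0 and 11x + 5y = 18.
Solving simultaneously gives x = 0, y = 18/5.

x = 0, y = 18/5, maximum W = 126/5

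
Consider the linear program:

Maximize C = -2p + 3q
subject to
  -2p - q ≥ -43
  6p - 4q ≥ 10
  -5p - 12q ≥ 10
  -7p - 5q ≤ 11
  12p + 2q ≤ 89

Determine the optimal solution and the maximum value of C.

Extreme points and C = -2p + 3q:
  (20/23, -55/46) → C = -245/46
  (3/29, -68/29) → C = -210/29
  (544/67, -565/134) → C = -3871/134
  (467/46, -755/46) → C = -3199/46

The binding constraints are 6p - 4q = 10 and -5p - 12q = 10.
Solving simultaneously gives p = 20/23, q = -55/46.

p = 20/23, q = -55/46, maximum C = -245/46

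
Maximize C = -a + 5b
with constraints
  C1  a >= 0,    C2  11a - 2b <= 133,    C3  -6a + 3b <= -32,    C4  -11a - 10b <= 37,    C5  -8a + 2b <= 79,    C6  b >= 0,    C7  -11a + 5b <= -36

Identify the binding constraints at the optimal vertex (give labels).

Feasible corners and C = -a + 5b:
  (335/21, 446/21) → C = 1895/21
  (133/11, 0) → C = -133/11
  (16/3, 0) → C = -16/3

The maximum is at (335/21, 446/21). Substituting into each constraint, equality holds for C2 and C3; the remaining constraints have slack.

C2 and C3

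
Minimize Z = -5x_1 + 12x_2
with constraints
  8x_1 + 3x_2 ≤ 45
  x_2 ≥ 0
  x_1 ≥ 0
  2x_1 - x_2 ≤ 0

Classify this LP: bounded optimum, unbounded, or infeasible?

bounded optimum

Feasible corners and Z = -5x_1 + 12x_2:
  (0, 15) → Z = 180
  (45/14, 45/7) → Z = 855/14
  (0, 0) → Z = 0
The feasible region has finitely many vertices and no improving ray; the minimum is 0 at (0, 0).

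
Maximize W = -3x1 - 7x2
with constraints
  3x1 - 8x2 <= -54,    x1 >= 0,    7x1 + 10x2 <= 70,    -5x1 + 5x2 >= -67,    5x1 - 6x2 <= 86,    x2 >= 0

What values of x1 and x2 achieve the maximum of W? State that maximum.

x1 = 0, x2 = 27/4, maximum W = -189/4

Corner points and W = -3x1 - 7x2:
  (0, 27/4) → W = -189/4
  (10/43, 294/43) → W = -2088/43
  (0, 7) → W = -49

The binding constraints are 3x1 - 8x2 = -54 and x1 = 0.
Solving simultaneously gives x1 = 0, x2 = 27/4.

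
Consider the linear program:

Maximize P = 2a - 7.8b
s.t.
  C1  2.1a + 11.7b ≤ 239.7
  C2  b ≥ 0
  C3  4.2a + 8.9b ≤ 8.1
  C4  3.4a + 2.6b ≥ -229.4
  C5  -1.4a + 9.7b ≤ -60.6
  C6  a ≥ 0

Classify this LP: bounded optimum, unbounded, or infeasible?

infeasible

The boundaries 2.1a + 11.7b = 239.7 and b = 0 meet at (799/7, 0), but that point violates 4.2a + 8.9b ≤ 8.1. Every candidate vertex is excluded by some other constraint, so the feasible region is empty.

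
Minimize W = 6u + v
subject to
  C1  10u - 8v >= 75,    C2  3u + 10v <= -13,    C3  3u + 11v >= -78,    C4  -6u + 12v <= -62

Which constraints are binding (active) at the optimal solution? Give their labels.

C1 and C3

Extreme points and W = 6u + v:
  (323/62, -355/124) → W = 3521/124
  (3/2, -15/2) → W = 3/2
  (637/3, -65) → W = 1209

The minimum is at (3/2, -15/2). Substituting into each constraint, equality holds for C1 and C3; the remaining constraints have slack.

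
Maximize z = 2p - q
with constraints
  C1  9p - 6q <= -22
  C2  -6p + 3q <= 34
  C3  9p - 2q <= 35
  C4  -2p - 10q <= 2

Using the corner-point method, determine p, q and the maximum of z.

p = 127/18, q = 57/4, maximum z = -5/36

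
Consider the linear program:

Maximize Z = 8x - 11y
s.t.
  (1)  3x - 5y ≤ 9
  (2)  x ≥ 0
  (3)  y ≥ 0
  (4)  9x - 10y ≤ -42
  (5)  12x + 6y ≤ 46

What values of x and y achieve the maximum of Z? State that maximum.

Feasible corners and Z = 8x - 11y:
  (0, 21/5) → Z = -231/5
  (0, 23/3) → Z = -253/3
  (104/87, 153/29) → Z = -4217/87

The binding constraints are x = 0 and 9x - 10y = -42.
Solving simultaneously gives x = 0, y = 21/5.

x = 0, y = 21/5, maximum Z = -231/5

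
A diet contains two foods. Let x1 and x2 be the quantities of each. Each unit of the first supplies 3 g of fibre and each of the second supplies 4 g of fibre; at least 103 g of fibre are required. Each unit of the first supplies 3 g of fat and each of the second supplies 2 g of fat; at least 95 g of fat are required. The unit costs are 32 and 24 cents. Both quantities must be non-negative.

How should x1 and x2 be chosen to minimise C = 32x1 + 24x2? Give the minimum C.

x1 = 29, x2 = 4, minimum C = 1024

Corner points and C = 32x1 + 24x2:
  (0, 95/2) → C = 1140
  (103/3, 0) → C = 3296/3
  (29, 4) → C = 1024
The feasible region is unbounded (it extends along (0, 1), (1, 0)), but C strictly increases along every unbounded feasible direction, so there is no improving ray and the minimum is attained at a vertex.

The optimum lies where 3x1 + 4x2 = 103 and 3x1 + 2x2 = 95.
Solving simultaneously gives x1 = 29, x2 = 4.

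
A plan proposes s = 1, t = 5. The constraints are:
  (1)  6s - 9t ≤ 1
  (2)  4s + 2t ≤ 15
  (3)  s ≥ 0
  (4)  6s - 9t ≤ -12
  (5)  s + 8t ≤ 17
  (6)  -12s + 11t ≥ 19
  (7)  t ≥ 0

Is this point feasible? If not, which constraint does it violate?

Constraint (5): s + 8t = 41, which is not ≤ 17. All other constraints are satisfied.

not feasible — violates (5)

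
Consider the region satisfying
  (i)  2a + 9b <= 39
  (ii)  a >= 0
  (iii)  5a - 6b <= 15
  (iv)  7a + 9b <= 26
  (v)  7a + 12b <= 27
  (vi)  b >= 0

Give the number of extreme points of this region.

5

Intersecting each pair of boundary lines and keeping only the points that satisfy every inequality leaves:
  (0, 9/4)
  (0, 0)
  (97/29, 25/87)
  (3, 0)
  (23/7, 1/3)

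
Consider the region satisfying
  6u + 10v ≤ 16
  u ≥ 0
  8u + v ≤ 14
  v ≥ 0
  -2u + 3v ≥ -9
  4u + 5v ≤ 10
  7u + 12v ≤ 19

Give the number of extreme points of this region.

5

Of the 21 pairwise boundary intersections, those satisfying every inequality are:
  (62/37, 22/37)
  (1, 1)
  (0, 0)
  (0, 19/12)
  (7/4, 0)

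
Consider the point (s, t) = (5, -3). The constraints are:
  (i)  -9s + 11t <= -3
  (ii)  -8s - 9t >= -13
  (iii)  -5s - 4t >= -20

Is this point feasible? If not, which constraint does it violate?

feasible

(i): -78 ≤ -3 ✓
(ii): -13 ≥ -13 ✓
(iii): -13 ≥ -20 ✓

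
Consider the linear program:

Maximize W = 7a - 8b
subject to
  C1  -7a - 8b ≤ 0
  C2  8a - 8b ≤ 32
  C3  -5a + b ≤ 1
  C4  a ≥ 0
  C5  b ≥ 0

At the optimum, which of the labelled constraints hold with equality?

Corner points and W = 7a - 8b:
  (0, 0) → W = 0
  (4, 0) → W = 28
  (0, 1) → W = -8
The feasible region is unbounded (it extends along (1, 1), (1, 5)), but W strictly decreases along every unbounded feasible direction, so there is no improving ray and the maximum is attained at a vertex.

The maximum is at (4, 0). Substituting into each constraint, equality holds for C2 and C5; the remaining constraints have slack.

C2 and C5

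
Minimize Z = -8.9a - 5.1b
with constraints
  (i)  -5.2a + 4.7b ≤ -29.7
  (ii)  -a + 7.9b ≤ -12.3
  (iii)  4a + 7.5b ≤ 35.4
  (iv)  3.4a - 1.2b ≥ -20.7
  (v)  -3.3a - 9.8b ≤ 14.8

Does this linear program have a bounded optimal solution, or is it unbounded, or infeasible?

Feasible corners and Z = -8.9a - 5.1b:
  (8841/1819, -1713/1819) → Z = -349743/9095
  (22150/6647, -17497/6647) → Z = -1079003/66470
  (1617/170, -6/17) → Z = -140853/1700
  (45792/1445, -17602/1445) → Z = -1588893/7225
The feasible region has finitely many vertices and no improving ray; the minimum is -1588893/7225 at (45792/1445, -17602/1445).

bounded optimum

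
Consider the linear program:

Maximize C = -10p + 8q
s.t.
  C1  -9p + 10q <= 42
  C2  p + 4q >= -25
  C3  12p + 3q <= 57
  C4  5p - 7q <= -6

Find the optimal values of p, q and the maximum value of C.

p = -209/23, q = -183/46, maximum C = 1358/23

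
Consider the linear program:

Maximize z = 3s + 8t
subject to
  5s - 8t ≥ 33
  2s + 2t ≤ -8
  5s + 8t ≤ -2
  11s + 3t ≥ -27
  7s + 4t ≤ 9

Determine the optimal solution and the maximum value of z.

s = 1/13, t = -53/13, maximum z = -421/13

Corner points and z = 3s + 8t:
  (1/13, -53/13) → z = -421/13
  (-117/103, -498/103) → z = -4335/103
  (25/3, -37/3) → z = -221/3
The feasible region is unbounded (it extends along (3, -11), (4, -7)), but z strictly decreases along every unbounded feasible direction, so there is no improving ray and the maximum is attained at a vertex.

At the optimal vertex, 5s - 8t = 33 and 2s + 2t = -8.
Solving simultaneously gives s = 1/13, t = -53/13.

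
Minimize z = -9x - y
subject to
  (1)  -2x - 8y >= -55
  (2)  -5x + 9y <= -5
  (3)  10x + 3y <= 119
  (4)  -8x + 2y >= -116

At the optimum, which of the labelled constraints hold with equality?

(3) and (4)

Vertices and z = -9x - y:
  (535/58, 265/58) → z = -2540/29
  (787/74, 156/37) → z = -7395/74
  (293/22, -52/11) → z = -2533/22
The feasible region is unbounded (it extends along (-1, -4), (-9, -5)), but z strictly increases along every unbounded feasible direction, so there is no improving ray and the minimum is attained at a vertex.

The minimum is at (293/22, -52/11). Substituting into each constraint, equality holds for (3) and (4); the remaining constraints have slack.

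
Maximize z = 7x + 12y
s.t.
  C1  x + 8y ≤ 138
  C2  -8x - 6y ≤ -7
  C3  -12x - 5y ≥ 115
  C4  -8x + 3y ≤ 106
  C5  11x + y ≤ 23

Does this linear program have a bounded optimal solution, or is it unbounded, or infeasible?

The boundaries x + 8y = 138 and -8x + 3y = 106 meet at (-434/67, 1210/67), but that point violates -12x - 5y ≥ 115. Every candidate vertex is excluded by some other constraint, so the feasible region is empty.

infeasible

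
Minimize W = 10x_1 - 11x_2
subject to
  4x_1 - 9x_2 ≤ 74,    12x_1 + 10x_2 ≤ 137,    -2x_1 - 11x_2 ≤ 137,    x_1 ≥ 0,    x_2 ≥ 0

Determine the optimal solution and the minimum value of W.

Feasible corners and W = 10x_1 - 11x_2:
  (0, 137/10) → W = -1507/10
  (137/12, 0) → W = 685/6
  (0, 0) → W = 0

At the optimal vertex, 12x_1 + 10x_2 = 137 and x_1 = 0.
Solving simultaneously gives x_1 = 0, x_2 = 137/10.

x_1 = 0, x_2 = 137/10, minimum W = -1507/10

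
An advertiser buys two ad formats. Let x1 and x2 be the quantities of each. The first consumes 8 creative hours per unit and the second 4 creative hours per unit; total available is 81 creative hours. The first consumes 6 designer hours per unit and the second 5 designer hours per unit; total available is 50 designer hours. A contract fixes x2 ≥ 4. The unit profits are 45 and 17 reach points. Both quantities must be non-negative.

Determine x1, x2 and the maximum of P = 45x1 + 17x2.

Corner points and P = 45x1 + 17x2:
  (0, 10) → P = 170
  (0, 4) → P = 68
  (5, 4) → P = 293

The optimum lies where 6x1 + 5x2 = 50 and x2 = 4.
Solving simultaneously gives x1 = 5, x2 = 4.

x1 = 5, x2 = 4, maximum P = 293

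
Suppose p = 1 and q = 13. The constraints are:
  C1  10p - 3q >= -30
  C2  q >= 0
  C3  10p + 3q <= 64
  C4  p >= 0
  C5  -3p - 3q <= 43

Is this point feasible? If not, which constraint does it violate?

C1: -29 ≥ -30 ✓
C2: 13 ≥ 0 ✓
C3: 49 ≤ 64 ✓
C4: 1 ≥ 0 ✓
C5: -42 ≤ 43 ✓

feasible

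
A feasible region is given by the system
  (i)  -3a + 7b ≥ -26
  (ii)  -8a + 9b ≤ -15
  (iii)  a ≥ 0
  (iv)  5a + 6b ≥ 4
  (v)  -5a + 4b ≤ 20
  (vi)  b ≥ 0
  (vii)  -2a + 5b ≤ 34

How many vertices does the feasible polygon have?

The feasible vertices (each the meet of two boundaries and inside every other half-plane) are:
  (26/3, 0)
  (368, 154)
  (15/8, 0)
  (381/22, 151/11)

4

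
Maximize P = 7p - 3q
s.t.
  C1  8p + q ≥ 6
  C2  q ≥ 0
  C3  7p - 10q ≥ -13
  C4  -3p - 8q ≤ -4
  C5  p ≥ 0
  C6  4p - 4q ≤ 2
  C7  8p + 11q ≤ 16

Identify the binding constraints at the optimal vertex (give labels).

Extreme points and P = 7p - 3q:
  (44/61, 14/61) → P = 266/61
  (5/8, 1) → P = 11/8
  (8/11, 5/22) → P = 97/22
  (43/38, 12/19) → P = 229/38

The maximum is at (43/38, 12/19). Substituting into each constraint, equality holds for C6 and C7; the remaining constraints have slack.

C6 and C7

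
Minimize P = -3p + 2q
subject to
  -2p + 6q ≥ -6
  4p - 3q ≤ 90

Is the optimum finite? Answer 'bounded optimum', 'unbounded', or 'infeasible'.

From the feasible point (29, 26/3), moving in the direction (3, 4) keeps every constraint satisfied while P decreases without bound.

unbounded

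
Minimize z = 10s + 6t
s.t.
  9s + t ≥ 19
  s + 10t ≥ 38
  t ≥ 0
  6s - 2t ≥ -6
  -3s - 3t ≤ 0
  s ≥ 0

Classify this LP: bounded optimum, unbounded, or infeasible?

Corner points and z = 10s + 6t:
  (152/89, 323/89) → z = 3458/89
  (4/3, 7) → z = 166/3
  (38, 0) → z = 380
The feasible region has finitely many vertices and no improving ray; the minimum is 3458/89 at (152/89, 323/89).

bounded optimum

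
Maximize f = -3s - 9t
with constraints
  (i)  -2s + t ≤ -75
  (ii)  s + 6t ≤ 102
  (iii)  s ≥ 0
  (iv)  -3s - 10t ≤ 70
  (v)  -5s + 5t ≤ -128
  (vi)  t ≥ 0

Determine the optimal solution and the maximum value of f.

s = 75/2, t = 0, maximum f = -225/2

The optimum lies where -2s + t = -75 and t = 0.
Solving simultaneously gives s = 75/2, t = 0.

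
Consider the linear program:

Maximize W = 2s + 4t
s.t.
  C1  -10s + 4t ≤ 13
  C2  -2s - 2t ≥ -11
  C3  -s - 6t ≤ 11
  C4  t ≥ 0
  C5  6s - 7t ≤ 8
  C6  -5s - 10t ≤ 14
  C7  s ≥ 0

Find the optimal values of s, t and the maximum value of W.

Vertices and W = 2s + 4t:
  (9/14, 34/7) → W = 145/7
  (0, 13/4) → W = 13
  (93/26, 25/13) → W = 193/13
  (4/3, 0) → W = 8/3
  (0, 0) → W = 0

s = 9/14, t = 34/7, maximum W = 145/7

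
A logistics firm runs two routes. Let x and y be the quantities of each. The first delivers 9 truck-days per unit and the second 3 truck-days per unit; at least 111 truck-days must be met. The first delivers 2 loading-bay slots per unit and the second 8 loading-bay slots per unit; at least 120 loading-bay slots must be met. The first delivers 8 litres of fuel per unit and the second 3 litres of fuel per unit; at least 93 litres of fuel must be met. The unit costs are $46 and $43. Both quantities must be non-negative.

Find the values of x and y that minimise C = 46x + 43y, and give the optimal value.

x = 8, y = 13, minimum C = 927

Corner points and C = 46x + 43y:
  (0, 37) → C = 1591
  (60, 0) → C = 2760
  (8, 13) → C = 927
The feasible region is unbounded (it extends along (0, 1), (1, 0)), but C strictly increases along every unbounded feasible direction, so there is no improving ray and the minimum is attained at a vertex.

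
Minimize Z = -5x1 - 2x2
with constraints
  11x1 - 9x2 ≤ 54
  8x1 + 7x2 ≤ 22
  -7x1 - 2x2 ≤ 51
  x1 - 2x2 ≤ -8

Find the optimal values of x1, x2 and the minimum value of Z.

x1 = -12/23, x2 = 86/23, minimum Z = -112/23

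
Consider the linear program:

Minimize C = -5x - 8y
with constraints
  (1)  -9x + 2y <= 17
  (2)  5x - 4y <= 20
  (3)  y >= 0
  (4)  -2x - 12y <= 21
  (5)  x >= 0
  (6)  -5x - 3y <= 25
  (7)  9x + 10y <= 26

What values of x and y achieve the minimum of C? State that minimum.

x = 0, y = 13/5, minimum C = -104/5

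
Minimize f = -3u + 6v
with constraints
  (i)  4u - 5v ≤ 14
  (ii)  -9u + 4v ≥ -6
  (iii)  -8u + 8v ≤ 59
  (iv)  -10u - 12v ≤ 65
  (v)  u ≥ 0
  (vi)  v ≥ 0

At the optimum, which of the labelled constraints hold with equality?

(ii) and (vi)

Extreme points and f = -3u + 6v:
  (71/10, 579/40) → f = 1311/20
  (2/3, 0) → f = -2
  (0, 59/8) → f = 177/4
  (0, 0) → f = 0

The minimum is at (2/3, 0). Substituting into each constraint, equality holds for (ii) and (vi); the remaining constraints have slack.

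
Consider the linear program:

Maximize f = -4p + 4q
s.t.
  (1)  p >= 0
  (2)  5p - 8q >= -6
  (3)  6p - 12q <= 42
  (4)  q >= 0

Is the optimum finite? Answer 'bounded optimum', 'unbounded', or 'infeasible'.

Extreme points and f = -4p + 4q:
  (0, 3/4) → f = 3
  (0, 0) → f = 0
  (7, 0) → f = -28
The feasible region has finitely many vertices and no improving ray; the maximum is 3 at (0, 3/4).

bounded optimum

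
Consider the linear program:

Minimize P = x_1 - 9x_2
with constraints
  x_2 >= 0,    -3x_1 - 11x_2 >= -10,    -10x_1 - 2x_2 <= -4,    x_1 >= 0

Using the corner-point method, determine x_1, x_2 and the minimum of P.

x_1 = 3/13, x_2 = 11/13, minimum P = -96/13

Corner points and P = x_1 - 9x_2:
  (10/3, 0) → P = 10/3
  (2/5, 0) → P = 2/5
  (3/13, 11/13) → P = -96/13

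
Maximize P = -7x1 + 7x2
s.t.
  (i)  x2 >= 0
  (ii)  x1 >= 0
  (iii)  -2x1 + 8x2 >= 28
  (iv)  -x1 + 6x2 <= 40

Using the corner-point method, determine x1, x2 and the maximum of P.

x1 = 0, x2 = 20/3, maximum P = 140/3

Extreme points and P = -7x1 + 7x2:
  (0, 7/2) → P = 49/2
  (0, 20/3) → P = 140/3
  (38, 13) → P = -175

The optimum lies where x1 = 0 and -x1 + 6x2 = 40.
Solving simultaneously gives x1 = 0, x2 = 20/3.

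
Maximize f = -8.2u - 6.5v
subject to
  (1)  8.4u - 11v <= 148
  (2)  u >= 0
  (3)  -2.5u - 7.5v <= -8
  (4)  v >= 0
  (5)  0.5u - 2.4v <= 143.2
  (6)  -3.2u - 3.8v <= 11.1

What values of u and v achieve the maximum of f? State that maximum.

u = 0, v = 16/15, maximum f = -104/15

Extreme points and f = -8.2u - 6.5v:
  (370/21, 0) → f = -3034/21
  (0, 16/15) → f = -104/15
  (16/5, 0) → f = -656/25
The feasible region is unbounded (it extends along (0, 1), (55, 42)), but f strictly decreases along every unbounded feasible direction, so there is no improving ray and the maximum is attained at a vertex.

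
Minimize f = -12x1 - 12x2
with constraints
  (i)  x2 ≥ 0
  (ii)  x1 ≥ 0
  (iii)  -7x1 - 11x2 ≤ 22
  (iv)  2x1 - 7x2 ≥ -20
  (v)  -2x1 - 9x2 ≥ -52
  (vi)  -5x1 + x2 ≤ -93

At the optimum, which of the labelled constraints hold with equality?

(i) and (v)

Vertices and f = -12x1 - 12x2:
  (26, 0) → f = -312
  (93/5, 0) → f = -1116/5
  (889/47, 74/47) → f = -11556/47

The minimum is at (26, 0). Substituting into each constraint, equality holds for (i) and (v); the remaining constraints have slack.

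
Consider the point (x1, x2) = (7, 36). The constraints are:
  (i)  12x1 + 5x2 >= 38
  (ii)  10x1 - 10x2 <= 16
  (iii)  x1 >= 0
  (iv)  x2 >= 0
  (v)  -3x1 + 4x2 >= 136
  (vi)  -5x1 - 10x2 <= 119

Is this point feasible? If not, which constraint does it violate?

not feasible — violates (v)

Constraint (v): -3x1 + 4x2 = 123, which is not ≥ 136. All other constraints are satisfied.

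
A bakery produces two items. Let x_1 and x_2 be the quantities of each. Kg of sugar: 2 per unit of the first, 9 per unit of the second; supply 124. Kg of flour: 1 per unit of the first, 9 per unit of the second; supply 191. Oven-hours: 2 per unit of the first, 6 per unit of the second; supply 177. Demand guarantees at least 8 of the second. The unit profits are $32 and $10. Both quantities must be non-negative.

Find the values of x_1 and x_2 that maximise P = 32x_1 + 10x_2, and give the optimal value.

x_1 = 26, x_2 = 8, maximum P = 912

Extreme points and P = 32x_1 + 10x_2:
  (0, 124/9) → P = 1240/9
  (0, 8) → P = 80
  (26, 8) → P = 912

The optimum lies where 2x_1 + 9x_2 = 124 and x_2 = 8.
Solving simultaneously gives x_1 = 26, x_2 = 8.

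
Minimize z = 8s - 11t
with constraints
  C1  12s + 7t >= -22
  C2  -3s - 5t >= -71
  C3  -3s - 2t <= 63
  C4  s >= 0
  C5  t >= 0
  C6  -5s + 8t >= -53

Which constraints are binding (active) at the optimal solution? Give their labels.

Corner points and z = 8s - 11t:
  (0, 71/5) → z = -781/5
  (17, 4) → z = 92
  (0, 0) → z = 0
  (53/5, 0) → z = 424/5

The minimum is at (0, 71/5). Substituting into each constraint, equality holds for C2 and C4; the remaining constraints have slack.

C2 and C4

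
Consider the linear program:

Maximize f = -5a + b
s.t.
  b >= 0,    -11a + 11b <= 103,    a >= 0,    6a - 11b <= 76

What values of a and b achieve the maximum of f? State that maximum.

Corner points and f = -5a + b:
  (0, 0) → f = 0
  (38/3, 0) → f = -190/3
  (0, 103/11) → f = 103/11
The feasible region is unbounded (it extends along (11, 6), (1, 1)), but f strictly decreases along every unbounded feasible direction, so there is no improving ray and the maximum is attained at a vertex.

a = 0, b = 103/11, maximum f = 103/11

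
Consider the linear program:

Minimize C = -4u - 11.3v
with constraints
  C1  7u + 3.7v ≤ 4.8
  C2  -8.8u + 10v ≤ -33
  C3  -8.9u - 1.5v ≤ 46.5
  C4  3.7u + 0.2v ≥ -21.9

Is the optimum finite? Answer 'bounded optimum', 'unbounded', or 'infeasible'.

bounded optimum

Extreme points and C = -4u - 11.3v:
  (8505/5128, -4719/2564) → C = 363147/25640
  (-4155/1022, -7029/1022) → C = 137211/1460
The feasible region has finitely many vertices and no improving ray; the minimum is 363147/25640 at (8505/5128, -4719/2564).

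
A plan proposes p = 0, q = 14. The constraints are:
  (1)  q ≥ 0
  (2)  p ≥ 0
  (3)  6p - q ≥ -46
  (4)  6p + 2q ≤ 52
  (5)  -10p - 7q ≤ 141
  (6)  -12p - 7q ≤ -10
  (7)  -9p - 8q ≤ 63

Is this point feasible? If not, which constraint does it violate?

(1): 14 ≥ 0 ✓
(2): 0 ≥ 0 ✓
(3): -14 ≥ -46 ✓
(4): 28 ≤ 52 ✓
(5): -98 ≤ 141 ✓
(6): -98 ≤ -10 ✓
(7): -112 ≤ 63 ✓

feasible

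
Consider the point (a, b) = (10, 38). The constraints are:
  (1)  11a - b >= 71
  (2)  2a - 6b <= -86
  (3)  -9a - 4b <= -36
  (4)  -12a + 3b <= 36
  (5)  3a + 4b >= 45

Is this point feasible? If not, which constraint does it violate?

feasible

(1): 72 ≥ 71 ✓
(2): -208 ≤ -86 ✓
(3): -242 ≤ -36 ✓
(4): -6 ≤ 36 ✓
(5): 182 ≥ 45 ✓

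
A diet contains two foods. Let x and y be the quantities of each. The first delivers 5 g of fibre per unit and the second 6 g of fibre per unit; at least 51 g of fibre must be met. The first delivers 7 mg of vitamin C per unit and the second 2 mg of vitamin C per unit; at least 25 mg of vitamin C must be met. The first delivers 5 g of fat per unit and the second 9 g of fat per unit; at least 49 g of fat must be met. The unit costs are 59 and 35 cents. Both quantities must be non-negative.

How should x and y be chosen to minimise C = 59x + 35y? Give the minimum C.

x = 3/2, y = 29/4, minimum C = 1369/4

Extreme points and C = 59x + 35y:
  (0, 25/2) → C = 875/2
  (51/5, 0) → C = 3009/5
  (3/2, 29/4) → C = 1369/4
The feasible region is unbounded (it extends along (0, 1), (1, 0)), but C strictly increases along every unbounded feasible direction, so there is no improving ray and the minimum is attained at a vertex.

At the optimal vertex, 5x + 6y = 51 and 7x + 2y = 25.
Solving simultaneously gives x = 3/2, y = 29/4.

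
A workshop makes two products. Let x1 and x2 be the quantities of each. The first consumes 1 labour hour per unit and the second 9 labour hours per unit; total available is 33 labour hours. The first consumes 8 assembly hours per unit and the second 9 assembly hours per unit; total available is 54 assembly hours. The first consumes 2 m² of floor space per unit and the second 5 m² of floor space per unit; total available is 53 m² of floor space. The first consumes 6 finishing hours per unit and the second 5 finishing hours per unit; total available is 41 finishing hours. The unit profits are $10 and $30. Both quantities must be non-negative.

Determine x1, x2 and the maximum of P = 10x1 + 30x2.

x1 = 3, x2 = 10/3, maximum P = 130

Feasible corners and P = 10x1 + 30x2:
  (0, 0) → P = 0
  (0, 11/3) → P = 110
  (27/4, 0) → P = 135/2
  (3, 10/3) → P = 130

At the optimal vertex, x1 + 9x2 = 33 and 8x1 + 9x2 = 54.
Solving simultaneously gives x1 = 3, x2 = 10/3.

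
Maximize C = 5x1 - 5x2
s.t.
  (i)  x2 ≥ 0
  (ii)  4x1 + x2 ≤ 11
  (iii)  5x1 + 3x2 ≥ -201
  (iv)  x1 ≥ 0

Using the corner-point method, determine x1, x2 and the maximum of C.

Vertices and C = 5x1 - 5x2:
  (11/4, 0) → C = 55/4
  (0, 0) → C = 0
  (0, 11) → C = -55

The optimum lies where x2 = 0 and 4x1 + x2 = 11.
Solving simultaneously gives x1 = 11/4, x2 = 0.

x1 = 11/4, x2 = 0, maximum C = 55/4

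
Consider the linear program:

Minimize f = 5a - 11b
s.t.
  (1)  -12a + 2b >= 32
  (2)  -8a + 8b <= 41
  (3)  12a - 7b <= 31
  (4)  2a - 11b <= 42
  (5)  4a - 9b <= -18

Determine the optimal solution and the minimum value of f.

Corner points and f = 5a - 11b:
  (-87/40, 59/20) → f = -1733/40
  (-63/25, 22/25) → f = -557/25
  (-45/8, -1/2) → f = -181/8

a = -87/40, b = 59/20, minimum f = -1733/40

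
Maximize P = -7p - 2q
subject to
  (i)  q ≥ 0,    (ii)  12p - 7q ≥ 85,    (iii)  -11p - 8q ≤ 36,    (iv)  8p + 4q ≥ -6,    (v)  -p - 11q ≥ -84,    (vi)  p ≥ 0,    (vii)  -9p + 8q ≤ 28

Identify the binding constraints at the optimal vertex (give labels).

Feasible corners and P = -7p - 2q:
  (85/12, 0) → P = -595/12
  (84, 0) → P = -588
  (1523/139, 923/139) → P = -12507/139

The maximum is at (85/12, 0). Substituting into each constraint, equality holds for (i) and (ii); the remaining constraints have slack.

(i) and (ii)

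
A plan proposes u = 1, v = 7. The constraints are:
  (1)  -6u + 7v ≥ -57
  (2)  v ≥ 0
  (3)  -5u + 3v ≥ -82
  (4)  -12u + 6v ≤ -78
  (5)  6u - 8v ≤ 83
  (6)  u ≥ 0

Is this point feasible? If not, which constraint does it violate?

not feasible — violates (4)

Constraint (4): -12u + 6v = 30, which is not ≤ -78. All other constraints are satisfied.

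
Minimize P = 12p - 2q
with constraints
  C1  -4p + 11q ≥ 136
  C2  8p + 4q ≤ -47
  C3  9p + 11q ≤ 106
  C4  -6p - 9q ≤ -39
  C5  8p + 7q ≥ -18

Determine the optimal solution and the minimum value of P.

p = -188/5, q = 202/5, minimum P = -532

Extreme points and P = 12p - 2q:
  (-941/52, 1271/52) → P = -6917/26
  (-193/16, 99/8) → P = -339/2
  (-188/5, 202/5) → P = -532
  (-29/2, 14) → P = -202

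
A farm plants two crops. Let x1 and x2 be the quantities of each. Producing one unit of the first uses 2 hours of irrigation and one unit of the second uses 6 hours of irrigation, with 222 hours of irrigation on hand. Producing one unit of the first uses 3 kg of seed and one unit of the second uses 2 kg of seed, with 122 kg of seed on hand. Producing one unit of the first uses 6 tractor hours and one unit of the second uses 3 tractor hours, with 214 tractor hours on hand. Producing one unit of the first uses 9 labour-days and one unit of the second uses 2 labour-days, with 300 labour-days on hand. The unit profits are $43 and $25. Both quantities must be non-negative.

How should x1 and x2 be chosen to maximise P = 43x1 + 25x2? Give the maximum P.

x1 = 62/3, x2 = 30, maximum P = 4916/3

Feasible corners and P = 43x1 + 25x2:
  (0, 0) → P = 0
  (0, 37) → P = 925
  (100/3, 0) → P = 4300/3
  (144/7, 211/7) → P = 11467/7
  (62/3, 30) → P = 4916/3
  (472/15, 42/5) → P = 23446/15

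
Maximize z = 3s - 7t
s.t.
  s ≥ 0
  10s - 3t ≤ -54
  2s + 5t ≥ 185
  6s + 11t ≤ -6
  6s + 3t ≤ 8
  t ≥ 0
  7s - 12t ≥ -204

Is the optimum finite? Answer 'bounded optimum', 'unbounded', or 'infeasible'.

The boundaries t = 0 and 7s - 12t = -204 meet at (-204/7, 0), but that point violates s ≥ 0. Every candidate vertex is excluded by some other constraint, so the feasible region is empty.

infeasible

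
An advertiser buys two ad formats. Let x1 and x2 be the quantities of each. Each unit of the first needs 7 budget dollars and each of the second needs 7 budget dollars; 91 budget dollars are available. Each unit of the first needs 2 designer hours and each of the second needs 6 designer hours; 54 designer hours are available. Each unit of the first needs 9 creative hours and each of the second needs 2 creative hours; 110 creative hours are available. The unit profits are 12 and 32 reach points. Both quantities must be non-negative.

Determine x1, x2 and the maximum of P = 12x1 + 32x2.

x1 = 6, x2 = 7, maximum P = 296

Extreme points and P = 12x1 + 32x2:
  (0, 0) → P = 0
  (0, 9) → P = 288
  (110/9, 0) → P = 440/3
  (6, 7) → P = 296
  (12, 1) → P = 176

The binding constraints are 7x1 + 7x2 = 91 and 2x1 + 6x2 = 54.
Solving simultaneously gives x1 = 6, x2 = 7.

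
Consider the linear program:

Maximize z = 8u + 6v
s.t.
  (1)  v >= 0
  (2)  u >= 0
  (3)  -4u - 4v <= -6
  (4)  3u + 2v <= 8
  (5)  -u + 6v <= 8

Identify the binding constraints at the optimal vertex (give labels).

(4) and (5)

Extreme points and z = 8u + 6v:
  (3/2, 0) → z = 12
  (8/3, 0) → z = 64/3
  (1/7, 19/14) → z = 65/7
  (8/5, 8/5) → z = 112/5

The maximum is at (8/5, 8/5). Substituting into each constraint, equality holds for (4) and (5); the remaining constraints have slack.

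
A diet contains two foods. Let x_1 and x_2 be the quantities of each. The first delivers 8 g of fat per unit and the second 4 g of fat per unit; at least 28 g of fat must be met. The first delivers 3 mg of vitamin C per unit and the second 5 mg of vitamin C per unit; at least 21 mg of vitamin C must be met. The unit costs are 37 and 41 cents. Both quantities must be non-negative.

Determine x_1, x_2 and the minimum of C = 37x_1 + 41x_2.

x_1 = 2, x_2 = 3, minimum C = 197

Vertices and C = 37x_1 + 41x_2:
  (0, 7) → C = 287
  (7, 0) → C = 259
  (2, 3) → C = 197
The feasible region is unbounded (it extends along (0, 1), (1, 0)), but C strictly increases along every unbounded feasible direction, so there is no improving ray and the minimum is attained at a vertex.

The binding constraints are 8x_1 + 4x_2 = 28 and 3x_1 + 5x_2 = 21.
Solving simultaneously gives x_1 = 2, x_2 = 3.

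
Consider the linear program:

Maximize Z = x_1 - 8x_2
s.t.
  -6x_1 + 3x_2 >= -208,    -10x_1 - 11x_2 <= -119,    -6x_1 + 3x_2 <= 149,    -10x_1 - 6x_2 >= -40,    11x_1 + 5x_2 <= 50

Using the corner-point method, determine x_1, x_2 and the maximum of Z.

x_1 = -137/25, x_2 = 79/5, maximum Z = -3297/25

Vertices and Z = x_1 - 8x_2:
  (-641/48, 551/24) → Z = -9457/48
  (-137/25, 79/5) → Z = -3297/25
  (-129/11, 865/33) → Z = -7307/33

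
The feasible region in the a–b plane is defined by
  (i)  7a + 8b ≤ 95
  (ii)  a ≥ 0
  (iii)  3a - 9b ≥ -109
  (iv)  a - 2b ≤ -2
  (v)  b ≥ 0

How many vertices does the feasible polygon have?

3

Intersecting each pair of boundary lines and keeping only the points that satisfy every inequality leaves:
  (0, 95/8)
  (87/11, 109/22)
  (0, 1)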